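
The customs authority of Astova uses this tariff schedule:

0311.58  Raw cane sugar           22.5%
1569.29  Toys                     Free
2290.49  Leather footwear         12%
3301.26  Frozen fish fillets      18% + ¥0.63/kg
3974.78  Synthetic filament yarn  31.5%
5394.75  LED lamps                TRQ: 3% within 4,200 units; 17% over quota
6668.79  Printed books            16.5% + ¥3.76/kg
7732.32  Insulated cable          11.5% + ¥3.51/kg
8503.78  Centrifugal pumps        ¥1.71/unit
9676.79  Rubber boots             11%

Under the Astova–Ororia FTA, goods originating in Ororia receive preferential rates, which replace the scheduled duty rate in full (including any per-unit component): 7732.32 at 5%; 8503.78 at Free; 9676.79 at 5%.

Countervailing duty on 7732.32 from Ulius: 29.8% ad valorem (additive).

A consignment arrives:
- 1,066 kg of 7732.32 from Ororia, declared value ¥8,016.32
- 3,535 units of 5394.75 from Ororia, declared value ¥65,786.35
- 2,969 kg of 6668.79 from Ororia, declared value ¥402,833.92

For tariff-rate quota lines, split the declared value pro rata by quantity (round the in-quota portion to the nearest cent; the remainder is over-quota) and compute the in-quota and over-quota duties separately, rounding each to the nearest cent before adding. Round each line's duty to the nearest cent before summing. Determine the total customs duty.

¥80,005.45

Line 1 (7732.32, Ororia, 1,066 kg, ¥8,016.32):
Base rate for 7732.32 is 11.5% + ¥3.51/kg.
Origin Ororia qualifies under the Astova–Ororia agreement and 7732.32 is covered: preferential rate 5% applies instead.
The additional-duty order on 7732.32 targets Ulius, not Ororia; it does not apply.
Duty = ¥8,016.32 × 5% = ¥400.82.
Line 2 (5394.75, Ororia, 3,535 units, ¥65,786.35):
Code 5394.75 is under a tariff-rate quota (threshold 4,200 units). Quantity 3,535 units is within the quota, so the in-quota rate 3% applies to the full value.
Duty = ¥65,786.35 × 3% = ¥1,973.59.
Line 3 (6668.79, Ororia, 2,969 kg, ¥402,833.92):
Base rate for 6668.79 is 16.5% + ¥3.76/kg.
Origin Ororia is the FTA partner but 6668.79 is not on the preference list; base rate stands.
Duty = ¥402,833.92 × 16.5% + 2,969 × ¥3.76 = ¥77,631.04.
Total = ¥400.82 + ¥1,973.59 + ¥77,631.04 = ¥80,005.45.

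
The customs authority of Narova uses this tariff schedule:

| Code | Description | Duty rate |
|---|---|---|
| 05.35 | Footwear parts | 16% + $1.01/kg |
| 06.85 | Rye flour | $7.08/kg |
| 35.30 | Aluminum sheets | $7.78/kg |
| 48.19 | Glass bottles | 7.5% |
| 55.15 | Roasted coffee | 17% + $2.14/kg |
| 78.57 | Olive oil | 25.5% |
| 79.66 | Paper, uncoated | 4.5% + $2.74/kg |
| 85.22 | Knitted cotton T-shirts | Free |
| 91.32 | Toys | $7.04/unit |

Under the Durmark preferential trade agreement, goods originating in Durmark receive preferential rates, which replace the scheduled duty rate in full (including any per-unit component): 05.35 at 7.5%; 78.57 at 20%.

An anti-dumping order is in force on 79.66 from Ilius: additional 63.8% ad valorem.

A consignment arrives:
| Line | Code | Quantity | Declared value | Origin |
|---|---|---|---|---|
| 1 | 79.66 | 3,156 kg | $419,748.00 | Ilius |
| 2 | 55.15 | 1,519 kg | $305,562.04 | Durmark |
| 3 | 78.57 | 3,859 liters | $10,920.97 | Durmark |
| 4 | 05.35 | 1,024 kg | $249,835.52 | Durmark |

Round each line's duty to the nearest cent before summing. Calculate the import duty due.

Line 1 (79.66, Ilius, 3,156 kg, $419,748.00):
Base rate for 79.66 is 4.5% + $2.74/kg.
Additional duty on 79.66 from Ilius: +63.8%. Applied ad valorem rate: 4.5% + 63.8% = 68.3%.
Duty = $419,748.00 × 68.3% + 3,156 × $2.74 = $295,335.32.
Line 2 (55.15, Durmark, 1,519 kg, $305,562.04):
Base rate for 55.15 is 17% + $2.14/kg.
Origin Durmark is the FTA partner but 55.15 is not on the preference list; base rate stands.
Duty = $305,562.04 × 17% + 1,519 × $2.14 = $55,196.21.
Line 3 (78.57, Durmark, 3,859 liters, $10,920.97):
Base rate for 78.57 is 25.5%.
Origin Durmark qualifies under the Narova–Durmark agreement and 78.57 is covered: preferential rate 20% applies instead.
Duty = $10,920.97 × 20% = $2,184.19.
Line 4 (05.35, Durmark, 1,024 kg, $249,835.52):
Base rate for 05.35 is 16% + $1.01/kg.
Origin Durmark qualifies under the Narova–Durmark agreement and 05.35 is covered: preferential rate 7.5% applies instead.
Duty = $249,835.52 × 7.5% = $18,737.66.
Total = $295,335.32 + $55,196.21 + $2,184.19 + $18,737.66 = $371,453.38.

$371,453.38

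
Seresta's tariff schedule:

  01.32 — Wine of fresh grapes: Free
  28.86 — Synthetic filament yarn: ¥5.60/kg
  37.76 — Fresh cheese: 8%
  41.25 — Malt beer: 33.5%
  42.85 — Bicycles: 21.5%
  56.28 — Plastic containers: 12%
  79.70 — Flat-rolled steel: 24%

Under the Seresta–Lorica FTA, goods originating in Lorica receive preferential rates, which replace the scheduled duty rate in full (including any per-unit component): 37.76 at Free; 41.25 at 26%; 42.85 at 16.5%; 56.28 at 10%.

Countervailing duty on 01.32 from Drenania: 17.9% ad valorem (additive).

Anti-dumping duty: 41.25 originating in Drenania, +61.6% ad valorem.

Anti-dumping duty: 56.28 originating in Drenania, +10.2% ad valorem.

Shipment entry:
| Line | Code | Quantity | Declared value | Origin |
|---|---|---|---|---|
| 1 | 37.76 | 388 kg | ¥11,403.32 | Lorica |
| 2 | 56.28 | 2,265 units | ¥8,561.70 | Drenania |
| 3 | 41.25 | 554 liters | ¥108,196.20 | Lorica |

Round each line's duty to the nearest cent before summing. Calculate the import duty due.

¥30,031.71

Line 1 (37.76, Lorica, 388 kg, ¥11,403.32):
Base rate for 37.76 is 8%.
Origin Lorica qualifies under the Seresta–Lorica agreement and 37.76 is covered: preferential rate Free applies instead.
Duty = ¥11,403.32 × 0% = ¥0.00.
Line 2 (56.28, Drenania, 2,265 units, ¥8,561.70):
Base rate for 56.28 is 12%.
56.28 has an FTA preferential rate, but origin Drenania is not Lorica; base rate stands.
Additional duty on 56.28 from Drenania: +10.2%. Applied ad valorem rate: 12% + 10.2% = 22.2%.
Duty = ¥8,561.70 × 22.2% = ¥1,900.70.
Line 3 (41.25, Lorica, 554 liters, ¥108,196.20):
Base rate for 41.25 is 33.5%.
Origin Lorica qualifies under the Seresta–Lorica agreement and 41.25 is covered: preferential rate 26% applies instead.
The additional-duty order on 41.25 targets Drenania, not Lorica; it does not apply.
Duty = ¥108,196.20 × 26% = ¥28,131.01.
Total = ¥0.00 + ¥1,900.70 + ¥28,131.01 = ¥30,031.71.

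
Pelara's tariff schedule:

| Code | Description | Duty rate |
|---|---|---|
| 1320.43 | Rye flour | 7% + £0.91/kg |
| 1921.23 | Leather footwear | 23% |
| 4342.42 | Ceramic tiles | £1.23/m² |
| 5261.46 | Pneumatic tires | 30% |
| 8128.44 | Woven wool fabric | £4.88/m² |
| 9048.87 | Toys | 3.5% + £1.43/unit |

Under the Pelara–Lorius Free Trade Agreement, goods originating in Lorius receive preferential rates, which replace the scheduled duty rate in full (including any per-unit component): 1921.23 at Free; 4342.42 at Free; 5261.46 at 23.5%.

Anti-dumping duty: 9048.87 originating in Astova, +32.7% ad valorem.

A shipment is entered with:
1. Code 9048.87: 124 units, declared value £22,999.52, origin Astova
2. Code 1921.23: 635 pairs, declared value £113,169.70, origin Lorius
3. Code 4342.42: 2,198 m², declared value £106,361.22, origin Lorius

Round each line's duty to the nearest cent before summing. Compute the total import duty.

£8,503.15

Line 1 (9048.87, Astova, 124 units, £22,999.52):
Base rate for 9048.87 is 3.5% + £1.43/unit.
Additional duty on 9048.87 from Astova: +32.7%. Applied ad valorem rate: 3.5% + 32.7% = 36.2%.
Duty = £22,999.52 × 36.2% + 124 × £1.43 = £8,503.15.
Line 2 (1921.23, Lorius, 635 pairs, £113,169.70):
Base rate for 1921.23 is 23%.
Origin Lorius qualifies under the Pelara–Lorius agreement and 1921.23 is covered: preferential rate Free applies instead.
Duty = £113,169.70 × 0% = £0.00.
Line 3 (4342.42, Lorius, 2,198 m², £106,361.22):
Base rate for 4342.42 is £1.23/m².
Origin Lorius qualifies under the Pelara–Lorius agreement and 4342.42 is covered: preferential rate Free applies instead.
Duty = £106,361.22 × 0% = £0.00.
Total = £8,503.15 + £0.00 + £0.00 = £8,503.15.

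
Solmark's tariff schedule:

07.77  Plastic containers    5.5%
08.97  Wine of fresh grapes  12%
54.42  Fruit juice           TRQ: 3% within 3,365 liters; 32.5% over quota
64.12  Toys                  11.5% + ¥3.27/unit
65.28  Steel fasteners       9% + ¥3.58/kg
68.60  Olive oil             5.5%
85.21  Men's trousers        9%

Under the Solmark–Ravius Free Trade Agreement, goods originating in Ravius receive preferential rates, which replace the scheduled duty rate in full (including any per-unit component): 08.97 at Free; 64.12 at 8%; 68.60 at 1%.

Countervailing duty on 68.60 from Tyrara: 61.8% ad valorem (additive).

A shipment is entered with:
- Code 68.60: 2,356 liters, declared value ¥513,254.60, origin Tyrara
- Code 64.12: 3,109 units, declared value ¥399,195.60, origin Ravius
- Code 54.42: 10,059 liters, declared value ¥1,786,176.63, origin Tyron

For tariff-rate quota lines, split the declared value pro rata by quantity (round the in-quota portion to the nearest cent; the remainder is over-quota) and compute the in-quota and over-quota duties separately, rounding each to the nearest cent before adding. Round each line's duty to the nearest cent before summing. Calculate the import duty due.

¥781,594.10

Line 1 (68.60, Tyrara, 2,356 liters, ¥513,254.60):
Base rate for 68.60 is 5.5%.
68.60 has an FTA preferential rate, but origin Tyrara is not Ravius; base rate stands.
Additional duty on 68.60 from Tyrara: +61.8%. Applied ad valorem rate: 5.5% + 61.8% = 67.3%.
Duty = ¥513,254.60 × 67.3% = ¥345,420.35.
Line 2 (64.12, Ravius, 3,109 units, ¥399,195.60):
Base rate for 64.12 is 11.5% + ¥3.27/unit.
Origin Ravius qualifies under the Solmark–Ravius agreement and 64.12 is covered: preferential rate 8% applies instead.
Duty = ¥399,195.60 × 8% = ¥31,935.65.
Line 3 (54.42, Tyron, 10,059 liters, ¥1,786,176.63):
Code 54.42 is under a tariff-rate quota (threshold 3,365 liters). In-quota: 3,365 liters at 3%; over-quota: 6,694 liters at 32.5%.
Pro-rata value split: in-quota = ¥1,786,176.63 × 3,365/10,059 = ¥597,523.05; over-quota = ¥1,786,176.63 − ¥597,523.05 = ¥1,188,653.58.
In-quota duty = ¥597,523.05 × 3% = ¥17,925.69. Over-quota duty = ¥1,188,653.58 × 32.5% = ¥386,312.41.
Line duty = ¥17,925.69 + ¥386,312.41 = ¥404,238.10.
Total = ¥345,420.35 + ¥31,935.65 + ¥404,238.10 = ¥781,594.10.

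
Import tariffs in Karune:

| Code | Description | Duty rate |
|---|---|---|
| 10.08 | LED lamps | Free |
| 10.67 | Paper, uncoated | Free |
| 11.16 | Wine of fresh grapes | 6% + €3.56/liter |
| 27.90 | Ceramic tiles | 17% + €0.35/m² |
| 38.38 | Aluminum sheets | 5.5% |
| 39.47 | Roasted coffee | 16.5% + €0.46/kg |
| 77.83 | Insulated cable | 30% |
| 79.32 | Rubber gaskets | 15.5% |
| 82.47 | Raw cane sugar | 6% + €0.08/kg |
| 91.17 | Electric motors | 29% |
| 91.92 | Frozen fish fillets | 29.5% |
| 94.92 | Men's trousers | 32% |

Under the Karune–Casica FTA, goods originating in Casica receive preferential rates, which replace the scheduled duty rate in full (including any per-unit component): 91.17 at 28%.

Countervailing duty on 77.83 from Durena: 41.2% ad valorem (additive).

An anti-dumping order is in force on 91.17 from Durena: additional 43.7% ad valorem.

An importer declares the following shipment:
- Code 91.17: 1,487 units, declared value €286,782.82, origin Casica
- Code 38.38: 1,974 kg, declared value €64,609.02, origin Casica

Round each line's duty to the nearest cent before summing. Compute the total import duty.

Line 1 (91.17, Casica, 1,487 units, €286,782.82):
Base rate for 91.17 is 29%.
Origin Casica qualifies under the Karune–Casica agreement and 91.17 is covered: preferential rate 28% applies instead.
The additional-duty order on 91.17 targets Durena, not Casica; it does not apply.
Duty = €286,782.82 × 28% = €80,299.19.
Line 2 (38.38, Casica, 1,974 kg, €64,609.02):
Base rate for 38.38 is 5.5%.
Origin Casica is the FTA partner but 38.38 is not on the preference list; base rate stands.
Duty = €64,609.02 × 5.5% = €3,553.50.
Total = €80,299.19 + €3,553.50 = €83,852.69.

€83,852.69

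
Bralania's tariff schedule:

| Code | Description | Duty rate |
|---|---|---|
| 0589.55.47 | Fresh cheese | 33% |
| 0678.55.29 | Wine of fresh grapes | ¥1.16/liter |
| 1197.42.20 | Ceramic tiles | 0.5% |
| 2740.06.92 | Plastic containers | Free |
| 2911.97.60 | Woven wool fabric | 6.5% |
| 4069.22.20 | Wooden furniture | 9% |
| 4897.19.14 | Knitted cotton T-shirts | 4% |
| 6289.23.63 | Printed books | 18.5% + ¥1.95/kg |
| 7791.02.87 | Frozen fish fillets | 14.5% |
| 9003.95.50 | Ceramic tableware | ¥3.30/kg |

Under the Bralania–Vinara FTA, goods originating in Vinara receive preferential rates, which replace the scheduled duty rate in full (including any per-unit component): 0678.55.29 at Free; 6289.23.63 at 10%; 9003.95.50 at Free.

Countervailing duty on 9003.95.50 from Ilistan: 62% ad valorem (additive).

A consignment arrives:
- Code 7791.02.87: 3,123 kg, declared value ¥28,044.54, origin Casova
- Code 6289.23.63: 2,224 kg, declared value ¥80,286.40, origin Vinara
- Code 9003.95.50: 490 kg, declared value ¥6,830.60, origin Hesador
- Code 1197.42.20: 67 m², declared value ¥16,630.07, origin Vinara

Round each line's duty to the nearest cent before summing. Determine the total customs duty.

Line 1 (7791.02.87, Casova, 3,123 kg, ¥28,044.54):
Base rate for 7791.02.87 is 14.5%.
Duty = ¥28,044.54 × 14.5% = ¥4,066.46.
Line 2 (6289.23.63, Vinara, 2,224 kg, ¥80,286.40):
Base rate for 6289.23.63 is 18.5% + ¥1.95/kg.
Origin Vinara qualifies under the Bralania–Vinara agreement and 6289.23.63 is covered: preferential rate 10% applies instead.
Duty = ¥80,286.40 × 10% = ¥8,028.64.
Line 3 (9003.95.50, Hesador, 490 kg, ¥6,830.60):
Base rate for 9003.95.50 is ¥3.30/kg.
9003.95.50 has an FTA preferential rate, but origin Hesador is not Vinara; base rate stands.
The additional-duty order on 9003.95.50 targets Ilistan, not Hesador; it does not apply.
Duty = 490 × ¥3.30 = ¥1,617.00.
Line 4 (1197.42.20, Vinara, 67 m², ¥16,630.07):
Base rate for 1197.42.20 is 0.5%.
Origin Vinara is the FTA partner but 1197.42.20 is not on the preference list; base rate stands.
Duty = ¥16,630.07 × 0.5% = ¥83.15.
Total = ¥4,066.46 + ¥8,028.64 + ¥1,617.00 + ¥83.15 = ¥13,795.25.

¥13,795.25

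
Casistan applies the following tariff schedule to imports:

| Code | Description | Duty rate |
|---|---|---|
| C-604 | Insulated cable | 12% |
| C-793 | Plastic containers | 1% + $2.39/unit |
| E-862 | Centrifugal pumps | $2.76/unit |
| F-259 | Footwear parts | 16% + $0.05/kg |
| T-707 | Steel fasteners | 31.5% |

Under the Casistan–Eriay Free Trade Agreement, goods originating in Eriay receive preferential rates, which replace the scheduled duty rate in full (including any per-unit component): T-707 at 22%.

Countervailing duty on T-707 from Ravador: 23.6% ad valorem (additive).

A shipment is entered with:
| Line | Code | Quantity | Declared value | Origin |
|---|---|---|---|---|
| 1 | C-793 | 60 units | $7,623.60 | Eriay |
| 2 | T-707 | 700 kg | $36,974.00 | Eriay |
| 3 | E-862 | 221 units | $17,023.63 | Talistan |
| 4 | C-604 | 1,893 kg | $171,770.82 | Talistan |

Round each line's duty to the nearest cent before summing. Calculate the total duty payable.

Line 1 (C-793, Eriay, 60 units, $7,623.60):
Base rate for C-793 is 1% + $2.39/unit.
Origin Eriay is the FTA partner but C-793 is not on the preference list; base rate stands.
Duty = $7,623.60 × 1% + 60 × $2.39 = $219.64.
Line 2 (T-707, Eriay, 700 kg, $36,974.00):
Base rate for T-707 is 31.5%.
Origin Eriay qualifies under the Casistan–Eriay agreement and T-707 is covered: preferential rate 22% applies instead.
The additional-duty order on T-707 targets Ravador, not Eriay; it does not apply.
Duty = $36,974.00 × 22% = $8,134.28.
Line 3 (E-862, Talistan, 221 units, $17,023.63):
Base rate for E-862 is $2.76/unit.
Duty = 221 × $2.76 = $609.96.
Line 4 (C-604, Talistan, 1,893 kg, $171,770.82):
Base rate for C-604 is 12%.
Duty = $171,770.82 × 12% = $20,612.50.
Total = $219.64 + $8,134.28 + $609.96 + $20,612.50 = $29,576.38.

$29,576.38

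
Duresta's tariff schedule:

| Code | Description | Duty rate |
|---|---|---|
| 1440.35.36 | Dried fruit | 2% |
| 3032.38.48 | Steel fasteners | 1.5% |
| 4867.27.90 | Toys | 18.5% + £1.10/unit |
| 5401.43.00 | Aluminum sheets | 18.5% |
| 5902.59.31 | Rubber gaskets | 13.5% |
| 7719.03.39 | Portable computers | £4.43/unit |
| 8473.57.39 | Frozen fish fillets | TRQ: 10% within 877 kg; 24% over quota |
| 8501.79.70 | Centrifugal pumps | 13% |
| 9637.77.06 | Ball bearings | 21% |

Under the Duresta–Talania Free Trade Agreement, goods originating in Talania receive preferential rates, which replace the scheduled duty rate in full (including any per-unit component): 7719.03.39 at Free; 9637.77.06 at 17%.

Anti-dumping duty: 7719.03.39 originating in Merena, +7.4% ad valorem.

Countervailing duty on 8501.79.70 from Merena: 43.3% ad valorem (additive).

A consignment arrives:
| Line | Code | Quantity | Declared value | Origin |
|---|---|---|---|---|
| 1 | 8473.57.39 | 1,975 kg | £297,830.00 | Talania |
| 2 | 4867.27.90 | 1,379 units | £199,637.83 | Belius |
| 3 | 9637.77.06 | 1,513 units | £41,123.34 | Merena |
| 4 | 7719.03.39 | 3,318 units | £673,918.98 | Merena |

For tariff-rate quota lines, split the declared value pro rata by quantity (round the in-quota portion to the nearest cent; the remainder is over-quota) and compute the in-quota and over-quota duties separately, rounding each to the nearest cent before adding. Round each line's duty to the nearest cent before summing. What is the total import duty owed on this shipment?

£164,618.52

Line 1 (8473.57.39, Talania, 1,975 kg, £297,830.00):
Code 8473.57.39 is under a tariff-rate quota (threshold 877 kg). In-quota: 877 kg at 10%; over-quota: 1,098 kg at 24%.
Pro-rata value split: in-quota = £297,830.00 × 877/1,975 = £132,251.60; over-quota = £297,830.00 − £132,251.60 = £165,578.40.
In-quota duty = £132,251.60 × 10% = £13,225.16. Over-quota duty = £165,578.40 × 24% = £39,738.82.
Line duty = £13,225.16 + £39,738.82 = £52,963.98.
Line 2 (4867.27.90, Belius, 1,379 units, £199,637.83):
Base rate for 4867.27.90 is 18.5% + £1.10/unit.
Duty = £199,637.83 × 18.5% + 1,379 × £1.10 = £38,449.90.
Line 3 (9637.77.06, Merena, 1,513 units, £41,123.34):
Base rate for 9637.77.06 is 21%.
9637.77.06 has an FTA preferential rate, but origin Merena is not Talania; base rate stands.
Duty = £41,123.34 × 21% = £8,635.90.
Line 4 (7719.03.39, Merena, 3,318 units, £673,918.98):
Base rate for 7719.03.39 is £4.43/unit.
7719.03.39 has an FTA preferential rate, but origin Merena is not Talania; base rate stands.
Additional duty on 7719.03.39 from Merena: +7.4% ad valorem. Applied ad valorem rate = 7.4%.
Duty = £673,918.98 × 7.4% + 3,318 × £4.43 = £64,568.74.
Total = £52,963.98 + £38,449.90 + £8,635.90 + £64,568.74 = £164,618.52.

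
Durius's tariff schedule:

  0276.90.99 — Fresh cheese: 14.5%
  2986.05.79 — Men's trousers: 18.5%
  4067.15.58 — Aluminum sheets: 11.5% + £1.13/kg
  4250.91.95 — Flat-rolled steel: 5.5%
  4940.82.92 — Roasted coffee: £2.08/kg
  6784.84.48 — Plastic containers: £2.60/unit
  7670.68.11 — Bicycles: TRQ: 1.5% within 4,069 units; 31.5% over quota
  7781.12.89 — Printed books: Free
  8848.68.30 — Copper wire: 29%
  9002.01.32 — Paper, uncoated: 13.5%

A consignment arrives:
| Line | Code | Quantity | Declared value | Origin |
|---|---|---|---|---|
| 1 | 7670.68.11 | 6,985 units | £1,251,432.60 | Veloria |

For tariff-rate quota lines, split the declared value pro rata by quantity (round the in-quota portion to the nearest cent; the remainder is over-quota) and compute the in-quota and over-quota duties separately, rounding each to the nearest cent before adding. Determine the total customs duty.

Line 1 (7670.68.11, Veloria, 6,985 units, £1,251,432.60):
Code 7670.68.11 is under a tariff-rate quota (threshold 4,069 units). In-quota: 4,069 units at 1.5%; over-quota: 2,916 units at 31.5%.
Pro-rata value split: in-quota = £1,251,432.60 × 4,069/6,985 = £729,002.04; over-quota = £1,251,432.60 − £729,002.04 = £522,430.56.
In-quota duty = £729,002.04 × 1.5% = £10,935.03. Over-quota duty = £522,430.56 × 31.5% = £164,565.63.
Line duty = £10,935.03 + £164,565.63 = £175,500.66.

£175,500.66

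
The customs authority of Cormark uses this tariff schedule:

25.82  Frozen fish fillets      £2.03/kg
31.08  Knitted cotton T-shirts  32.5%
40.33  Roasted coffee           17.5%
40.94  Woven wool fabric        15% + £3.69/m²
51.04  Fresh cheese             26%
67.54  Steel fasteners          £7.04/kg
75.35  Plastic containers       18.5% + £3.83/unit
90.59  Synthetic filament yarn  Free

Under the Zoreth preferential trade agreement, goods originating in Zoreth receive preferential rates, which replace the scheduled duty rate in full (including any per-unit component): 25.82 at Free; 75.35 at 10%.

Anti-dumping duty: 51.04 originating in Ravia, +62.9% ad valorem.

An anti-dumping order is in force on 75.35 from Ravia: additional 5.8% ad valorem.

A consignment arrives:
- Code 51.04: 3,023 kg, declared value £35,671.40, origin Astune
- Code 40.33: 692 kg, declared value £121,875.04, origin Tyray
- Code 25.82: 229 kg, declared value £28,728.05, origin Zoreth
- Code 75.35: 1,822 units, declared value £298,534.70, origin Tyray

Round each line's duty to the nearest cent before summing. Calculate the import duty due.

£92,809.87

Line 1 (51.04, Astune, 3,023 kg, £35,671.40):
Base rate for 51.04 is 26%.
The additional-duty order on 51.04 targets Ravia, not Astune; it does not apply.
Duty = £35,671.40 × 26% = £9,274.56.
Line 2 (40.33, Tyray, 692 kg, £121,875.04):
Base rate for 40.33 is 17.5%.
Duty = £121,875.04 × 17.5% = £21,328.13.
Line 3 (25.82, Zoreth, 229 kg, £28,728.05):
Base rate for 25.82 is £2.03/kg.
Origin Zoreth qualifies under the Cormark–Zoreth agreement and 25.82 is covered: preferential rate Free applies instead.
Duty = £28,728.05 × 0% = £0.00.
Line 4 (75.35, Tyray, 1,822 units, £298,534.70):
Base rate for 75.35 is 18.5% + £3.83/unit.
75.35 has an FTA preferential rate, but origin Tyray is not Zoreth; base rate stands.
The additional-duty order on 75.35 targets Ravia, not Tyray; it does not apply.
Duty = £298,534.70 × 18.5% + 1,822 × £3.83 = £62,207.18.
Total = £9,274.56 + £21,328.13 + £0.00 + £62,207.18 = £92,809.87.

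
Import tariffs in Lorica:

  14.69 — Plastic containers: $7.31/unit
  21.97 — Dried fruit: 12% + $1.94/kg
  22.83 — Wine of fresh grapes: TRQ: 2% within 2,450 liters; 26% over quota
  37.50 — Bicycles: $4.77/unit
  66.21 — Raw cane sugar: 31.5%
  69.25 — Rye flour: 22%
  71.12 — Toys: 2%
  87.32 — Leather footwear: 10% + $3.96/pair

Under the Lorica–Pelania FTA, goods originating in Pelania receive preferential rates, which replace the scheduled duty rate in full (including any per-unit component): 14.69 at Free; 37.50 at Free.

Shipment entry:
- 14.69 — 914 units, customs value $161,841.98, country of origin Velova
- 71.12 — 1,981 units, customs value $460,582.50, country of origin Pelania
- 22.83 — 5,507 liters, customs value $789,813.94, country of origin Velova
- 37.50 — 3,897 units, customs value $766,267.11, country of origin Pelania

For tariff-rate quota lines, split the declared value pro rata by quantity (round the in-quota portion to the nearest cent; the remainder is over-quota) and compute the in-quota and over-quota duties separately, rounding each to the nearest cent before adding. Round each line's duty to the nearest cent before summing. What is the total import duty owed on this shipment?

$136,913.65

Line 1 (14.69, Velova, 914 units, $161,841.98):
Base rate for 14.69 is $7.31/unit.
14.69 has an FTA preferential rate, but origin Velova is not Pelania; base rate stands.
Duty = 914 × $7.31 = $6,681.34.
Line 2 (71.12, Pelania, 1,981 units, $460,582.50):
Base rate for 71.12 is 2%.
Origin Pelania is the FTA partner but 71.12 is not on the preference list; base rate stands.
Duty = $460,582.50 × 2% = $9,211.65.
Line 3 (22.83, Velova, 5,507 liters, $789,813.94):
Code 22.83 is under a tariff-rate quota (threshold 2,450 liters). In-quota: 2,450 liters at 2%; over-quota: 3,057 liters at 26%.
Pro-rata value split: in-quota = $789,813.94 × 2,450/5,507 = $351,379.00; over-quota = $789,813.94 − $351,379.00 = $438,434.94.
In-quota duty = $351,379.00 × 2% = $7,027.58. Over-quota duty = $438,434.94 × 26% = $113,993.08.
Line duty = $7,027.58 + $113,993.08 = $121,020.66.
Line 4 (37.50, Pelania, 3,897 units, $766,267.11):
Base rate for 37.50 is $4.77/unit.
Origin Pelania qualifies under the Lorica–Pelania agreement and 37.50 is covered: preferential rate Free applies instead.
Duty = $766,267.11 × 0% = $0.00.
Total = $6,681.34 + $9,211.65 + $121,020.66 + $0.00 = $136,913.65.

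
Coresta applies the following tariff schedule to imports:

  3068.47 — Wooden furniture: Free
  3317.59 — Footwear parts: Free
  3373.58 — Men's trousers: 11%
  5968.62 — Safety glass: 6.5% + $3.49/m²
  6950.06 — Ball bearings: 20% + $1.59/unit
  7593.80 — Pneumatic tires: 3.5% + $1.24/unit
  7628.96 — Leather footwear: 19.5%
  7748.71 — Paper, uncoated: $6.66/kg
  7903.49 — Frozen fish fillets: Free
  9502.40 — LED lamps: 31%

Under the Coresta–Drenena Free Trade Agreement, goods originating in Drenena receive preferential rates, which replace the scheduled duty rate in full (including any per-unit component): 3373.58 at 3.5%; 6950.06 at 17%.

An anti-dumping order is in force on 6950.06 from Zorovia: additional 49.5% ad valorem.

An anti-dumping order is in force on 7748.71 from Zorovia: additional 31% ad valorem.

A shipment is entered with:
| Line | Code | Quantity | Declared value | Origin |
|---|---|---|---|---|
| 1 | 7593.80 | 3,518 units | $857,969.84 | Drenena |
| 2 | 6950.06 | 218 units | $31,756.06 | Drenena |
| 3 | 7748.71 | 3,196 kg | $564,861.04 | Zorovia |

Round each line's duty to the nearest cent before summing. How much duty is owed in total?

Line 1 (7593.80, Drenena, 3,518 units, $857,969.84):
Base rate for 7593.80 is 3.5% + $1.24/unit.
Origin Drenena is the FTA partner but 7593.80 is not on the preference list; base rate stands.
Duty = $857,969.84 × 3.5% + 3,518 × $1.24 = $34,391.26.
Line 2 (6950.06, Drenena, 218 units, $31,756.06):
Base rate for 6950.06 is 20% + $1.59/unit.
Origin Drenena qualifies under the Coresta–Drenena agreement and 6950.06 is covered: preferential rate 17% applies instead.
The additional-duty order on 6950.06 targets Zorovia, not Drenena; it does not apply.
Duty = $31,756.06 × 17% = $5,398.53.
Line 3 (7748.71, Zorovia, 3,196 kg, $564,861.04):
Base rate for 7748.71 is $6.66/kg.
Additional duty on 7748.71 from Zorovia: +31% ad valorem. Applied ad valorem rate = 31%.
Duty = $564,861.04 × 31% + 3,196 × $6.66 = $196,392.28.
Total = $34,391.26 + $5,398.53 + $196,392.28 = $236,182.07.

$236,182.07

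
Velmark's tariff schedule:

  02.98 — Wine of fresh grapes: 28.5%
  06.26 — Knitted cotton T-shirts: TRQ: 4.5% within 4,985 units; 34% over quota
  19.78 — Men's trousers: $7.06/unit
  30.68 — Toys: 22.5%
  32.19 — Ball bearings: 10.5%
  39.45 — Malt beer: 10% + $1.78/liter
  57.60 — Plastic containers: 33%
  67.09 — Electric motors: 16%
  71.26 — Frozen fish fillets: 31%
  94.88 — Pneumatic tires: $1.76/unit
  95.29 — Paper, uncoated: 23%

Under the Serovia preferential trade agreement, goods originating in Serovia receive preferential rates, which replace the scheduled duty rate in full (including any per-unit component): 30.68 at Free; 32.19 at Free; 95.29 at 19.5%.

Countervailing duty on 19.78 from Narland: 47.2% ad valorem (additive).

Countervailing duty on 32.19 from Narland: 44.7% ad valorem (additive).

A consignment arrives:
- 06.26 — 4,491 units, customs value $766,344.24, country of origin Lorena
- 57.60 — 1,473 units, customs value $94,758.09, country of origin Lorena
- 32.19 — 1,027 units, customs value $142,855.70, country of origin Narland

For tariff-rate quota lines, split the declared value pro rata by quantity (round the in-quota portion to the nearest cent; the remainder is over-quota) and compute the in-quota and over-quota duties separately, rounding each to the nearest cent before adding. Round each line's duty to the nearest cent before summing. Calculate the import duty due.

Line 1 (06.26, Lorena, 4,491 units, $766,344.24):
Code 06.26 is under a tariff-rate quota (threshold 4,985 units). Quantity 4,491 units is within the quota, so the in-quota rate 4.5% applies to the full value.
Duty = $766,344.24 × 4.5% = $34,485.49.
Line 2 (57.60, Lorena, 1,473 units, $94,758.09):
Base rate for 57.60 is 33%.
Duty = $94,758.09 × 33% = $31,270.17.
Line 3 (32.19, Narland, 1,027 units, $142,855.70):
Base rate for 32.19 is 10.5%.
32.19 has an FTA preferential rate, but origin Narland is not Serovia; base rate stands.
Additional duty on 32.19 from Narland: +44.7%. Applied ad valorem rate: 10.5% + 44.7% = 55.2%.
Duty = $142,855.70 × 55.2% = $78,856.35.
Total = $34,485.49 + $31,270.17 + $78,856.35 = $144,612.01.

$144,612.01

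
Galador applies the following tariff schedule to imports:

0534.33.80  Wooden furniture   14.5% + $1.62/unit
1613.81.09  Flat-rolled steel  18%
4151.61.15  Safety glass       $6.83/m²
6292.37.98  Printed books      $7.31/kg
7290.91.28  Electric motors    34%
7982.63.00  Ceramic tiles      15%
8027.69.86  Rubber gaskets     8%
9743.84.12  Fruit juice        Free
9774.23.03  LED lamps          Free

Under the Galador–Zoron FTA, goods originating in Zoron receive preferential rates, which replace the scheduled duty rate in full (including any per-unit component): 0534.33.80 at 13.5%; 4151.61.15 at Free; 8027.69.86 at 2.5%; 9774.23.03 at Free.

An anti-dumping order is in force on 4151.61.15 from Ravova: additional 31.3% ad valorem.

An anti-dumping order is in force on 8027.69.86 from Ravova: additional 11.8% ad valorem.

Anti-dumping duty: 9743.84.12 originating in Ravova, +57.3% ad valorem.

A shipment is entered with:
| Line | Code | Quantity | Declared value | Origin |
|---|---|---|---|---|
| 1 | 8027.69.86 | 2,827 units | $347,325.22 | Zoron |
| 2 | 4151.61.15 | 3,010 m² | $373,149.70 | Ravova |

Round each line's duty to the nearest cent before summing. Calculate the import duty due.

$146,037.29

Line 1 (8027.69.86, Zoron, 2,827 units, $347,325.22):
Base rate for 8027.69.86 is 8%.
Origin Zoron qualifies under the Galador–Zoron agreement and 8027.69.86 is covered: preferential rate 2.5% applies instead.
The additional-duty order on 8027.69.86 targets Ravova, not Zoron; it does not apply.
Duty = $347,325.22 × 2.5% = $8,683.13.
Line 2 (4151.61.15, Ravova, 3,010 m², $373,149.70):
Base rate for 4151.61.15 is $6.83/m².
4151.61.15 has an FTA preferential rate, but origin Ravova is not Zoron; base rate stands.
Additional duty on 4151.61.15 from Ravova: +31.3% ad valorem. Applied ad valorem rate = 31.3%.
Duty = $373,149.70 × 31.3% + 3,010 × $6.83 = $137,354.16.
Total = $8,683.13 + $137,354.16 = $146,037.29.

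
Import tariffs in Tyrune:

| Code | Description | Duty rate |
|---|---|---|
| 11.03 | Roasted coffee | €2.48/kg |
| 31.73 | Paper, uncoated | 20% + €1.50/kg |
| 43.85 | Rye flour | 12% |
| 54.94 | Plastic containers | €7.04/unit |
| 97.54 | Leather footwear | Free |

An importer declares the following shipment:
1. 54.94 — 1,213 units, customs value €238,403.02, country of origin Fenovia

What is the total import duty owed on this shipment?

Line 1 (54.94, Fenovia, 1,213 units, €238,403.02):
Base rate for 54.94 is €7.04/unit.
Duty = 1,213 × €7.04 = €8,539.52.

€8,539.52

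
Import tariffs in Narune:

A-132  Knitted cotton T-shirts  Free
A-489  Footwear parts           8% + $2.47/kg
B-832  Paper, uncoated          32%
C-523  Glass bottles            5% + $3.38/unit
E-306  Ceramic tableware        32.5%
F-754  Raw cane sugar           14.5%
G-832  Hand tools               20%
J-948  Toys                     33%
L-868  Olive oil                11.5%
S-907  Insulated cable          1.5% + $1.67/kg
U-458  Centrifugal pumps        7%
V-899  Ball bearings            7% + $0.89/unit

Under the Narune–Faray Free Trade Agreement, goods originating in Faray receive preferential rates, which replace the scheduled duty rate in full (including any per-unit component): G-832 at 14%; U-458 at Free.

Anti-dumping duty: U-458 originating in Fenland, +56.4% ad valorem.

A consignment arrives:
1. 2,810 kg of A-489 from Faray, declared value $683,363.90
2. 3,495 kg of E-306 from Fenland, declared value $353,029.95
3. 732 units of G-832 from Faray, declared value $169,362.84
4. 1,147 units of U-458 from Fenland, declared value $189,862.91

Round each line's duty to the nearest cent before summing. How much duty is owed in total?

Line 1 (A-489, Faray, 2,810 kg, $683,363.90):
Base rate for A-489 is 8% + $2.47/kg.
Origin Faray is the FTA partner but A-489 is not on the preference list; base rate stands.
Duty = $683,363.90 × 8% + 2,810 × $2.47 = $61,609.81.
Line 2 (E-306, Fenland, 3,495 kg, $353,029.95):
Base rate for E-306 is 32.5%.
Duty = $353,029.95 × 32.5% = $114,734.73.
Line 3 (G-832, Faray, 732 units, $169,362.84):
Base rate for G-832 is 20%.
Origin Faray qualifies under the Narune–Faray agreement and G-832 is covered: preferential rate 14% applies instead.
Duty = $169,362.84 × 14% = $23,710.80.
Line 4 (U-458, Fenland, 1,147 units, $189,862.91):
Base rate for U-458 is 7%.
U-458 has an FTA preferential rate, but origin Fenland is not Faray; base rate stands.
Additional duty on U-458 from Fenland: +56.4%. Applied ad valorem rate: 7% + 56.4% = 63.4%.
Duty = $189,862.91 × 63.4% = $120,373.08.
Total = $61,609.81 + $114,734.73 + $23,710.80 + $120,373.08 = $320,428.42.

$320,428.42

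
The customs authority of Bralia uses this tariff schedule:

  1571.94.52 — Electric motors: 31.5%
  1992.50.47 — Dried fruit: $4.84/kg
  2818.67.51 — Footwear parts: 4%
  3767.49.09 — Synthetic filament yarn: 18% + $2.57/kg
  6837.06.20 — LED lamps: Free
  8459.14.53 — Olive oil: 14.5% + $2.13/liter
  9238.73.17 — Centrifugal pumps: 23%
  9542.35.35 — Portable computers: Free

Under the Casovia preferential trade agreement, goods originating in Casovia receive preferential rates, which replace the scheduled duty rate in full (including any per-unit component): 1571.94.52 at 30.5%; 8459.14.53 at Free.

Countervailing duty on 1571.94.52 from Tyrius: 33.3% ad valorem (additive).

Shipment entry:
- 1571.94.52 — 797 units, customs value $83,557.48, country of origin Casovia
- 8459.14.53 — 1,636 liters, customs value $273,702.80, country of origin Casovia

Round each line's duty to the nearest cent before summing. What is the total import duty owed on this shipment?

$25,485.03

Line 1 (1571.94.52, Casovia, 797 units, $83,557.48):
Base rate for 1571.94.52 is 31.5%.
Origin Casovia qualifies under the Bralia–Casovia agreement and 1571.94.52 is covered: preferential rate 30.5% applies instead.
The additional-duty order on 1571.94.52 targets Tyrius, not Casovia; it does not apply.
Duty = $83,557.48 × 30.5% = $25,485.03.
Line 2 (8459.14.53, Casovia, 1,636 liters, $273,702.80):
Base rate for 8459.14.53 is 14.5% + $2.13/liter.
Origin Casovia qualifies under the Bralia–Casovia agreement and 8459.14.53 is covered: preferential rate Free applies instead.
Duty = $273,702.80 × 0% = $0.00.
Total = $25,485.03 + $0.00 = $25,485.03.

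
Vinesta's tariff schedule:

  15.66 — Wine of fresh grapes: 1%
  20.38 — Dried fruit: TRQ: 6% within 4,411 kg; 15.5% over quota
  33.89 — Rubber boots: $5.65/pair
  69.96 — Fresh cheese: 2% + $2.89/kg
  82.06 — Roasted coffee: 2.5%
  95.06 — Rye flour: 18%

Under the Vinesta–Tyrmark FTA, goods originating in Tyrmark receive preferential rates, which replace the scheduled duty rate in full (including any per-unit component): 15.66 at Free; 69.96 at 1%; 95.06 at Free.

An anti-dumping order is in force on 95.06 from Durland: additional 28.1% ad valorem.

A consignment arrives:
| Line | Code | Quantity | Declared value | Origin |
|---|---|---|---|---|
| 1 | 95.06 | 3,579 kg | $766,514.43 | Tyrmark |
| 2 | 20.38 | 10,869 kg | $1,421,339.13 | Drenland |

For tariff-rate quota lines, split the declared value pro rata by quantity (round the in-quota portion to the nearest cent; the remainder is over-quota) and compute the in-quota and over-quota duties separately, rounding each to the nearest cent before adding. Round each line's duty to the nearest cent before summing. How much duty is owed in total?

$165,509.05

Line 1 (95.06, Tyrmark, 3,579 kg, $766,514.43):
Base rate for 95.06 is 18%.
Origin Tyrmark qualifies under the Vinesta–Tyrmark agreement and 95.06 is covered: preferential rate Free applies instead.
The additional-duty order on 95.06 targets Durland, not Tyrmark; it does not apply.
Duty = $766,514.43 × 0% = $0.00.
Line 2 (20.38, Drenland, 10,869 kg, $1,421,339.13):
Code 20.38 is under a tariff-rate quota (threshold 4,411 kg). In-quota: 4,411 kg at 6%; over-quota: 6,458 kg at 15.5%.
Pro-rata value split: in-quota = $1,421,339.13 × 4,411/10,869 = $576,826.47; over-quota = $1,421,339.13 − $576,826.47 = $844,512.66.
In-quota duty = $576,826.47 × 6% = $34,609.59. Over-quota duty = $844,512.66 × 15.5% = $130,899.46.
Line duty = $34,609.59 + $130,899.46 = $165,509.05.
Total = $0.00 + $165,509.05 = $165,509.05.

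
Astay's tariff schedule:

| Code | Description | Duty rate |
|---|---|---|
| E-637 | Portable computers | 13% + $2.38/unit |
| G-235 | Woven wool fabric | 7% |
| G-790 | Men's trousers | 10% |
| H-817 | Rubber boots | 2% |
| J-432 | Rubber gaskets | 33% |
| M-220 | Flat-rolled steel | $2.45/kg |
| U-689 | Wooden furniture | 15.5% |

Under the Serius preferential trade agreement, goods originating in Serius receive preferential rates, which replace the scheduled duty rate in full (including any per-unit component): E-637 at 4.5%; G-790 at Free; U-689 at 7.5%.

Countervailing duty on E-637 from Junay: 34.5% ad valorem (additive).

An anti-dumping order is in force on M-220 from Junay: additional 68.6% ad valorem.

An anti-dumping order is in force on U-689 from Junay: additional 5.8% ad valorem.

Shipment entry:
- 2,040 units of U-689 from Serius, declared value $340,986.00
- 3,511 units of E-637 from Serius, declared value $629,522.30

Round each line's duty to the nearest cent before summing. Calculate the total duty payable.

Line 1 (U-689, Serius, 2,040 units, $340,986.00):
Base rate for U-689 is 15.5%.
Origin Serius qualifies under the Astay–Serius agreement and U-689 is covered: preferential rate 7.5% applies instead.
The additional-duty order on U-689 targets Junay, not Serius; it does not apply.
Duty = $340,986.00 × 7.5% = $25,573.95.
Line 2 (E-637, Serius, 3,511 units, $629,522.30):
Base rate for E-637 is 13% + $2.38/unit.
Origin Serius qualifies under the Astay–Serius agreement and E-637 is covered: preferential rate 4.5% applies instead.
The additional-duty order on E-637 targets Junay, not Serius; it does not apply.
Duty = $629,522.30 × 4.5% = $28,328.50.
Total = $25,573.95 + $28,328.50 = $53,902.45.

$53,902.45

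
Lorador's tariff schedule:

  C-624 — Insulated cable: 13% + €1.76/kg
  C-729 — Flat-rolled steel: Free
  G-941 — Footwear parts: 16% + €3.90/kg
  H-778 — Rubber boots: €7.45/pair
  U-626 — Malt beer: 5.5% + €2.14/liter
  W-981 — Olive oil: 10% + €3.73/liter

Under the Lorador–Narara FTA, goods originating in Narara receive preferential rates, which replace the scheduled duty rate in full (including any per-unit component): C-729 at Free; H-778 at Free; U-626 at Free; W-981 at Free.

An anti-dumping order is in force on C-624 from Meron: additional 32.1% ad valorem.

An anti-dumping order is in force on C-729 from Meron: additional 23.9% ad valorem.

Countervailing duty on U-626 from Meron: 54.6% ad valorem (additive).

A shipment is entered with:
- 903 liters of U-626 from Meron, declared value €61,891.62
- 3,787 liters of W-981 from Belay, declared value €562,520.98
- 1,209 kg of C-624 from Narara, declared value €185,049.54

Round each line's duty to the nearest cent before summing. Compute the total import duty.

Line 1 (U-626, Meron, 903 liters, €61,891.62):
Base rate for U-626 is 5.5% + €2.14/liter.
U-626 has an FTA preferential rate, but origin Meron is not Narara; base rate stands.
Additional duty on U-626 from Meron: +54.6%. Applied ad valorem rate: 5.5% + 54.6% = 60.1%.
Duty = €61,891.62 × 60.1% + 903 × €2.14 = €39,129.28.
Line 2 (W-981, Belay, 3,787 liters, €562,520.98):
Base rate for W-981 is 10% + €3.73/liter.
W-981 has an FTA preferential rate, but origin Belay is not Narara; base rate stands.
Duty = €562,520.98 × 10% + 3,787 × €3.73 = €70,377.61.
Line 3 (C-624, Narara, 1,209 kg, €185,049.54):
Base rate for C-624 is 13% + €1.76/kg.
Origin Narara is the FTA partner but C-624 is not on the preference list; base rate stands.
The additional-duty order on C-624 targets Meron, not Narara; it does not apply.
Duty = €185,049.54 × 13% + 1,209 × €1.76 = €26,184.28.
Total = €39,129.28 + €70,377.61 + €26,184.28 = €135,691.17.

€135,691.17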